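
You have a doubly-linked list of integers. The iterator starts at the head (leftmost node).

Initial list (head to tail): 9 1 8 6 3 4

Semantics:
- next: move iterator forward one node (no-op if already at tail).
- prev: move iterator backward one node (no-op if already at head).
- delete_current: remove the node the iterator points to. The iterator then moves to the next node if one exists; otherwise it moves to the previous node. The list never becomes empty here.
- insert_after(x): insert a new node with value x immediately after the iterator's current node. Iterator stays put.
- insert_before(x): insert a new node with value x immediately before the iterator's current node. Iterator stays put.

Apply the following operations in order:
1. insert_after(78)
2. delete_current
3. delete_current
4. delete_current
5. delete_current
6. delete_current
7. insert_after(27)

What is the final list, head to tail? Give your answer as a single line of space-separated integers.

Answer: 3 27 4

Derivation:
After 1 (insert_after(78)): list=[9, 78, 1, 8, 6, 3, 4] cursor@9
After 2 (delete_current): list=[78, 1, 8, 6, 3, 4] cursor@78
After 3 (delete_current): list=[1, 8, 6, 3, 4] cursor@1
After 4 (delete_current): list=[8, 6, 3, 4] cursor@8
After 5 (delete_current): list=[6, 3, 4] cursor@6
After 6 (delete_current): list=[3, 4] cursor@3
After 7 (insert_after(27)): list=[3, 27, 4] cursor@3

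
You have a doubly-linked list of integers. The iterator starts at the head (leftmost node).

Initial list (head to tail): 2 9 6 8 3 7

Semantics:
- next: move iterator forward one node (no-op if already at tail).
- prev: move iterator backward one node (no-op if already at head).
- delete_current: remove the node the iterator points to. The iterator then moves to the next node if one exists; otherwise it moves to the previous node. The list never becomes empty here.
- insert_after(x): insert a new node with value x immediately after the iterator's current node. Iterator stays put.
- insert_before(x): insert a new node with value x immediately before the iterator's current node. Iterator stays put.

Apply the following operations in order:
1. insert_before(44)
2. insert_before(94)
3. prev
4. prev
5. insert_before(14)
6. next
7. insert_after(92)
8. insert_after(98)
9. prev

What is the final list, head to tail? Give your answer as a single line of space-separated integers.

Answer: 14 44 94 98 92 2 9 6 8 3 7

Derivation:
After 1 (insert_before(44)): list=[44, 2, 9, 6, 8, 3, 7] cursor@2
After 2 (insert_before(94)): list=[44, 94, 2, 9, 6, 8, 3, 7] cursor@2
After 3 (prev): list=[44, 94, 2, 9, 6, 8, 3, 7] cursor@94
After 4 (prev): list=[44, 94, 2, 9, 6, 8, 3, 7] cursor@44
After 5 (insert_before(14)): list=[14, 44, 94, 2, 9, 6, 8, 3, 7] cursor@44
After 6 (next): list=[14, 44, 94, 2, 9, 6, 8, 3, 7] cursor@94
After 7 (insert_after(92)): list=[14, 44, 94, 92, 2, 9, 6, 8, 3, 7] cursor@94
After 8 (insert_after(98)): list=[14, 44, 94, 98, 92, 2, 9, 6, 8, 3, 7] cursor@94
After 9 (prev): list=[14, 44, 94, 98, 92, 2, 9, 6, 8, 3, 7] cursor@44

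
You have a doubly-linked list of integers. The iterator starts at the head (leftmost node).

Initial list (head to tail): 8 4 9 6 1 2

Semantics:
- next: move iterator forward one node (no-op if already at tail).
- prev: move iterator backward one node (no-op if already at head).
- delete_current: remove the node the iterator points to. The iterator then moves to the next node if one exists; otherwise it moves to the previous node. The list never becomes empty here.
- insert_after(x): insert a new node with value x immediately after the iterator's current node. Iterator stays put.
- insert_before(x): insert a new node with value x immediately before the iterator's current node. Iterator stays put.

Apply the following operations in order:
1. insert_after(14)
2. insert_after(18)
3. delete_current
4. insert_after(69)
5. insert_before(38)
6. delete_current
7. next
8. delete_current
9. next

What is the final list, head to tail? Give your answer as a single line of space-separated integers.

After 1 (insert_after(14)): list=[8, 14, 4, 9, 6, 1, 2] cursor@8
After 2 (insert_after(18)): list=[8, 18, 14, 4, 9, 6, 1, 2] cursor@8
After 3 (delete_current): list=[18, 14, 4, 9, 6, 1, 2] cursor@18
After 4 (insert_after(69)): list=[18, 69, 14, 4, 9, 6, 1, 2] cursor@18
After 5 (insert_before(38)): list=[38, 18, 69, 14, 4, 9, 6, 1, 2] cursor@18
After 6 (delete_current): list=[38, 69, 14, 4, 9, 6, 1, 2] cursor@69
After 7 (next): list=[38, 69, 14, 4, 9, 6, 1, 2] cursor@14
After 8 (delete_current): list=[38, 69, 4, 9, 6, 1, 2] cursor@4
After 9 (next): list=[38, 69, 4, 9, 6, 1, 2] cursor@9

Answer: 38 69 4 9 6 1 2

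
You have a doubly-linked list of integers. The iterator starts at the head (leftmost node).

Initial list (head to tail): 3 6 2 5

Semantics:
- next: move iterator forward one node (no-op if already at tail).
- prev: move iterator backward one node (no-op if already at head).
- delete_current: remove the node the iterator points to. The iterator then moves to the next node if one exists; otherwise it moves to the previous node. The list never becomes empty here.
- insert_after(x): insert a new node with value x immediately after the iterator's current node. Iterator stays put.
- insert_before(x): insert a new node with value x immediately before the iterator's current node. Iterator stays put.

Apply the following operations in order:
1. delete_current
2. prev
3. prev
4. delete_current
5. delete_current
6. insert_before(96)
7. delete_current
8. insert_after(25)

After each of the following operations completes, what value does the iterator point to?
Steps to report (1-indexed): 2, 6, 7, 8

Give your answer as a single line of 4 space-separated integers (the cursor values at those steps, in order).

Answer: 6 5 96 96

Derivation:
After 1 (delete_current): list=[6, 2, 5] cursor@6
After 2 (prev): list=[6, 2, 5] cursor@6
After 3 (prev): list=[6, 2, 5] cursor@6
After 4 (delete_current): list=[2, 5] cursor@2
After 5 (delete_current): list=[5] cursor@5
After 6 (insert_before(96)): list=[96, 5] cursor@5
After 7 (delete_current): list=[96] cursor@96
After 8 (insert_after(25)): list=[96, 25] cursor@96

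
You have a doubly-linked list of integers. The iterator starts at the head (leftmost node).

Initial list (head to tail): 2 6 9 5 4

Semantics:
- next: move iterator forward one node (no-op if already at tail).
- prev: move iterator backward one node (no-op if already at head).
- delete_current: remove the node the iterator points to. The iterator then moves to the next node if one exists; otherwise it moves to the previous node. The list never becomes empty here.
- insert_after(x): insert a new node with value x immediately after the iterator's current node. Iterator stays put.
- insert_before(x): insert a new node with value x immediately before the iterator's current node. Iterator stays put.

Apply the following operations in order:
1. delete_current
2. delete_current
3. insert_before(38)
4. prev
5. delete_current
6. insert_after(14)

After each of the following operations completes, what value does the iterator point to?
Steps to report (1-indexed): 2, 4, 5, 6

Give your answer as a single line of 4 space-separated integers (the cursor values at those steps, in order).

After 1 (delete_current): list=[6, 9, 5, 4] cursor@6
After 2 (delete_current): list=[9, 5, 4] cursor@9
After 3 (insert_before(38)): list=[38, 9, 5, 4] cursor@9
After 4 (prev): list=[38, 9, 5, 4] cursor@38
After 5 (delete_current): list=[9, 5, 4] cursor@9
After 6 (insert_after(14)): list=[9, 14, 5, 4] cursor@9

Answer: 9 38 9 9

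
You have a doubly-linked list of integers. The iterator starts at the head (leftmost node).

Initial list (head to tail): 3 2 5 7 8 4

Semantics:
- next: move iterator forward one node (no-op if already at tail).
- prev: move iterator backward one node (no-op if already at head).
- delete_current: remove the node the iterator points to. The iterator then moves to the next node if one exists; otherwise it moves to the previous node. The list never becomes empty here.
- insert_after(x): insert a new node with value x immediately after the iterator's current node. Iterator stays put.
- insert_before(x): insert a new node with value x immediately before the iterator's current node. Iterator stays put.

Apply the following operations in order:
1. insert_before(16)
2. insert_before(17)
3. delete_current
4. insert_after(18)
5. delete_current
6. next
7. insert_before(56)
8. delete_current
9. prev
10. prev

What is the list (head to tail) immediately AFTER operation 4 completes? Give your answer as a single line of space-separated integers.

After 1 (insert_before(16)): list=[16, 3, 2, 5, 7, 8, 4] cursor@3
After 2 (insert_before(17)): list=[16, 17, 3, 2, 5, 7, 8, 4] cursor@3
After 3 (delete_current): list=[16, 17, 2, 5, 7, 8, 4] cursor@2
After 4 (insert_after(18)): list=[16, 17, 2, 18, 5, 7, 8, 4] cursor@2

Answer: 16 17 2 18 5 7 8 4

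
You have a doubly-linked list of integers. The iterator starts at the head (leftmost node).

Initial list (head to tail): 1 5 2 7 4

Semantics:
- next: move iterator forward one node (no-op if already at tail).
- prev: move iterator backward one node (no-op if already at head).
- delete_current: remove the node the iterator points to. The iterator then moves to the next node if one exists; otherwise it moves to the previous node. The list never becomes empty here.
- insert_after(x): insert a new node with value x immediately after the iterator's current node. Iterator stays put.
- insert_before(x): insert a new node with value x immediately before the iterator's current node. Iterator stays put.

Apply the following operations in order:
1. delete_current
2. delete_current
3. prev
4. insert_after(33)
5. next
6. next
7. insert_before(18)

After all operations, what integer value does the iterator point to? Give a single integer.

After 1 (delete_current): list=[5, 2, 7, 4] cursor@5
After 2 (delete_current): list=[2, 7, 4] cursor@2
After 3 (prev): list=[2, 7, 4] cursor@2
After 4 (insert_after(33)): list=[2, 33, 7, 4] cursor@2
After 5 (next): list=[2, 33, 7, 4] cursor@33
After 6 (next): list=[2, 33, 7, 4] cursor@7
After 7 (insert_before(18)): list=[2, 33, 18, 7, 4] cursor@7

Answer: 7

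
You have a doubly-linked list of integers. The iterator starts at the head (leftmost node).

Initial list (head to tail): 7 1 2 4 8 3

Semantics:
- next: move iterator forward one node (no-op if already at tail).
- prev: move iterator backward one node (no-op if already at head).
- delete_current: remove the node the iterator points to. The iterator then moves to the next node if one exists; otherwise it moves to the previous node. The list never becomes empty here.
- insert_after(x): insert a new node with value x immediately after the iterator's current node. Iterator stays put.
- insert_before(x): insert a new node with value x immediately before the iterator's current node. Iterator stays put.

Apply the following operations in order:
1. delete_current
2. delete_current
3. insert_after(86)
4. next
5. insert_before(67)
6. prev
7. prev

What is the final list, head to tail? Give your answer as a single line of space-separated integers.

Answer: 2 67 86 4 8 3

Derivation:
After 1 (delete_current): list=[1, 2, 4, 8, 3] cursor@1
After 2 (delete_current): list=[2, 4, 8, 3] cursor@2
After 3 (insert_after(86)): list=[2, 86, 4, 8, 3] cursor@2
After 4 (next): list=[2, 86, 4, 8, 3] cursor@86
After 5 (insert_before(67)): list=[2, 67, 86, 4, 8, 3] cursor@86
After 6 (prev): list=[2, 67, 86, 4, 8, 3] cursor@67
After 7 (prev): list=[2, 67, 86, 4, 8, 3] cursor@2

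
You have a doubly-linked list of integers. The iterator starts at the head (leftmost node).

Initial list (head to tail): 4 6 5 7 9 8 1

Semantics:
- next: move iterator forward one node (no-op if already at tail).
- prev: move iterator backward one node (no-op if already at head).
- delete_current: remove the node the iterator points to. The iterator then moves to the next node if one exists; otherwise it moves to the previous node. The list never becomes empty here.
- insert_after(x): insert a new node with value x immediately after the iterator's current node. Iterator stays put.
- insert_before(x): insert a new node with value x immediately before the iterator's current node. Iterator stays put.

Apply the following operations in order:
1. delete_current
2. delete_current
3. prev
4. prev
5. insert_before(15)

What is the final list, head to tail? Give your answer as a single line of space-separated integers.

Answer: 15 5 7 9 8 1

Derivation:
After 1 (delete_current): list=[6, 5, 7, 9, 8, 1] cursor@6
After 2 (delete_current): list=[5, 7, 9, 8, 1] cursor@5
After 3 (prev): list=[5, 7, 9, 8, 1] cursor@5
After 4 (prev): list=[5, 7, 9, 8, 1] cursor@5
After 5 (insert_before(15)): list=[15, 5, 7, 9, 8, 1] cursor@5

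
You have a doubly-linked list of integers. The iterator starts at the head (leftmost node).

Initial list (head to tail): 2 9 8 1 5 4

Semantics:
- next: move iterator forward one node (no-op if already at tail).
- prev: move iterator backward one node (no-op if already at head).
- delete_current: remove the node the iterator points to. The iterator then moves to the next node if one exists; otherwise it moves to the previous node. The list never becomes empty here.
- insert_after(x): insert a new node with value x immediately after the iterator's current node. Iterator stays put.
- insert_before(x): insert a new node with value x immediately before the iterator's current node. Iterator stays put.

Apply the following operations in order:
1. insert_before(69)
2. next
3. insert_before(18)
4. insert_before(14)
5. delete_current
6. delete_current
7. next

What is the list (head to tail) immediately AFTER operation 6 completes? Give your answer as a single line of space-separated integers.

Answer: 69 2 18 14 1 5 4

Derivation:
After 1 (insert_before(69)): list=[69, 2, 9, 8, 1, 5, 4] cursor@2
After 2 (next): list=[69, 2, 9, 8, 1, 5, 4] cursor@9
After 3 (insert_before(18)): list=[69, 2, 18, 9, 8, 1, 5, 4] cursor@9
After 4 (insert_before(14)): list=[69, 2, 18, 14, 9, 8, 1, 5, 4] cursor@9
After 5 (delete_current): list=[69, 2, 18, 14, 8, 1, 5, 4] cursor@8
After 6 (delete_current): list=[69, 2, 18, 14, 1, 5, 4] cursor@1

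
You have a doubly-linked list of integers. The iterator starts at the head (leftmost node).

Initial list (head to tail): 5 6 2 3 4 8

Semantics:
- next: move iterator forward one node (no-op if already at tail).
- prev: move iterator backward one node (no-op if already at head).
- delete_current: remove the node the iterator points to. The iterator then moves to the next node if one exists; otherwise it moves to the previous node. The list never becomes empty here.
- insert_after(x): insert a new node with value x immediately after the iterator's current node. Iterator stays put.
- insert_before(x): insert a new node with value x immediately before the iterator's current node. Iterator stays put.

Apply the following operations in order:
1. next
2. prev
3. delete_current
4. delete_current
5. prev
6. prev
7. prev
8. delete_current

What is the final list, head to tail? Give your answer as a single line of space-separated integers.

After 1 (next): list=[5, 6, 2, 3, 4, 8] cursor@6
After 2 (prev): list=[5, 6, 2, 3, 4, 8] cursor@5
After 3 (delete_current): list=[6, 2, 3, 4, 8] cursor@6
After 4 (delete_current): list=[2, 3, 4, 8] cursor@2
After 5 (prev): list=[2, 3, 4, 8] cursor@2
After 6 (prev): list=[2, 3, 4, 8] cursor@2
After 7 (prev): list=[2, 3, 4, 8] cursor@2
After 8 (delete_current): list=[3, 4, 8] cursor@3

Answer: 3 4 8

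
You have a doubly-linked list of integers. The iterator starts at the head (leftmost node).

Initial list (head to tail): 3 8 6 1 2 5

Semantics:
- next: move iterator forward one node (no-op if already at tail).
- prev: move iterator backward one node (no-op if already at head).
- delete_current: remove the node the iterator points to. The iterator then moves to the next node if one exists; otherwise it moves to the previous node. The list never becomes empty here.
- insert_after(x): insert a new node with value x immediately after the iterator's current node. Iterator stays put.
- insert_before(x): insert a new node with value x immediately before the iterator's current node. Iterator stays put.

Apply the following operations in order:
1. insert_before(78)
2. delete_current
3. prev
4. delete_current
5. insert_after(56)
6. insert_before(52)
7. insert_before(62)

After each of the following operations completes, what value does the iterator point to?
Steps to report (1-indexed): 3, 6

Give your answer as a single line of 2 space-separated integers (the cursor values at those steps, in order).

Answer: 78 8

Derivation:
After 1 (insert_before(78)): list=[78, 3, 8, 6, 1, 2, 5] cursor@3
After 2 (delete_current): list=[78, 8, 6, 1, 2, 5] cursor@8
After 3 (prev): list=[78, 8, 6, 1, 2, 5] cursor@78
After 4 (delete_current): list=[8, 6, 1, 2, 5] cursor@8
After 5 (insert_after(56)): list=[8, 56, 6, 1, 2, 5] cursor@8
After 6 (insert_before(52)): list=[52, 8, 56, 6, 1, 2, 5] cursor@8
After 7 (insert_before(62)): list=[52, 62, 8, 56, 6, 1, 2, 5] cursor@8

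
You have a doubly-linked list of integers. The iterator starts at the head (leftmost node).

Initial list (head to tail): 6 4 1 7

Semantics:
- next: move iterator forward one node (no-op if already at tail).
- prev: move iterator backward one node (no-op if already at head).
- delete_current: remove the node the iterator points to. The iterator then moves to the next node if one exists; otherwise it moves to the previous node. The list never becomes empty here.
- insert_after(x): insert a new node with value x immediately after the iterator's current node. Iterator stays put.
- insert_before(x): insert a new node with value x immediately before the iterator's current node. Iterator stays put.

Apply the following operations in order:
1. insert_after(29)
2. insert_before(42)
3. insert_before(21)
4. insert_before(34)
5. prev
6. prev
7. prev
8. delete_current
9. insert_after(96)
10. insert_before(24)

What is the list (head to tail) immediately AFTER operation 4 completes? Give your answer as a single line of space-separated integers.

After 1 (insert_after(29)): list=[6, 29, 4, 1, 7] cursor@6
After 2 (insert_before(42)): list=[42, 6, 29, 4, 1, 7] cursor@6
After 3 (insert_before(21)): list=[42, 21, 6, 29, 4, 1, 7] cursor@6
After 4 (insert_before(34)): list=[42, 21, 34, 6, 29, 4, 1, 7] cursor@6

Answer: 42 21 34 6 29 4 1 7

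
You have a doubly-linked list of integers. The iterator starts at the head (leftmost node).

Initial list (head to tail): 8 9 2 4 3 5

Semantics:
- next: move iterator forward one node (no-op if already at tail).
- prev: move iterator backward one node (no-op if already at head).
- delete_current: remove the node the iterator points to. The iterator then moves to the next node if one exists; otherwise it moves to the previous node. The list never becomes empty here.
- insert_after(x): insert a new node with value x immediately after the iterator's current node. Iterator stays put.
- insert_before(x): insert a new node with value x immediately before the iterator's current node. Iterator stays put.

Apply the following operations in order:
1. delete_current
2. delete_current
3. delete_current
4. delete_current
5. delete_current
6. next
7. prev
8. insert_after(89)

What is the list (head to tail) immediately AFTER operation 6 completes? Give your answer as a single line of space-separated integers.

Answer: 5

Derivation:
After 1 (delete_current): list=[9, 2, 4, 3, 5] cursor@9
After 2 (delete_current): list=[2, 4, 3, 5] cursor@2
After 3 (delete_current): list=[4, 3, 5] cursor@4
After 4 (delete_current): list=[3, 5] cursor@3
After 5 (delete_current): list=[5] cursor@5
After 6 (next): list=[5] cursor@5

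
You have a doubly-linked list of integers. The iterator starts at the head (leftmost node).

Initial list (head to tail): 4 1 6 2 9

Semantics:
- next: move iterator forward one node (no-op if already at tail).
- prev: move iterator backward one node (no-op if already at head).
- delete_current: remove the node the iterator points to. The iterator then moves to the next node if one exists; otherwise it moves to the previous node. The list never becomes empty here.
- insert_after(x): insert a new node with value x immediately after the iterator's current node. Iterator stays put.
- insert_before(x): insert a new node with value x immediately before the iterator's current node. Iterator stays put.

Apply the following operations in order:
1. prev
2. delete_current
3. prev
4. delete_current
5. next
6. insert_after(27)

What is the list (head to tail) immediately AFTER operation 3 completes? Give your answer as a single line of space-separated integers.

After 1 (prev): list=[4, 1, 6, 2, 9] cursor@4
After 2 (delete_current): list=[1, 6, 2, 9] cursor@1
After 3 (prev): list=[1, 6, 2, 9] cursor@1

Answer: 1 6 2 9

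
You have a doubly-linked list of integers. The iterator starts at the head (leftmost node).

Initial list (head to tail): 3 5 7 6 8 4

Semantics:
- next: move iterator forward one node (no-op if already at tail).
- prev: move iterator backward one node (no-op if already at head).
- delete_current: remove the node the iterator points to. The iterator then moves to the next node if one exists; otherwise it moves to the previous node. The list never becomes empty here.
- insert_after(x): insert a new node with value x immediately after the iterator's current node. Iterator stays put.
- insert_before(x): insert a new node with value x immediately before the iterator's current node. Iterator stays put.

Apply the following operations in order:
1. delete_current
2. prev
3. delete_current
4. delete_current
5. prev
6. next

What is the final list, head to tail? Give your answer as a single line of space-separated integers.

After 1 (delete_current): list=[5, 7, 6, 8, 4] cursor@5
After 2 (prev): list=[5, 7, 6, 8, 4] cursor@5
After 3 (delete_current): list=[7, 6, 8, 4] cursor@7
After 4 (delete_current): list=[6, 8, 4] cursor@6
After 5 (prev): list=[6, 8, 4] cursor@6
After 6 (next): list=[6, 8, 4] cursor@8

Answer: 6 8 4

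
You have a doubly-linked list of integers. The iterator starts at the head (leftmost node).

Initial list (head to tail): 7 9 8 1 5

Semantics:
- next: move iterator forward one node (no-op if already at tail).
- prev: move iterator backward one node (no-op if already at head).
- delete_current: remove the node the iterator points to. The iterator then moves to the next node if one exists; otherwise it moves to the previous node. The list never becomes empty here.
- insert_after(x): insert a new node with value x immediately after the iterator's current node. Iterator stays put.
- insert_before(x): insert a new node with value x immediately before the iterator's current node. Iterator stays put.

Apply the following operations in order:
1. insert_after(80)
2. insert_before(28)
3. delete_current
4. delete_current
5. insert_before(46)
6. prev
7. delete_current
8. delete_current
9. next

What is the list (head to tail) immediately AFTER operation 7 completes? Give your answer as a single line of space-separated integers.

After 1 (insert_after(80)): list=[7, 80, 9, 8, 1, 5] cursor@7
After 2 (insert_before(28)): list=[28, 7, 80, 9, 8, 1, 5] cursor@7
After 3 (delete_current): list=[28, 80, 9, 8, 1, 5] cursor@80
After 4 (delete_current): list=[28, 9, 8, 1, 5] cursor@9
After 5 (insert_before(46)): list=[28, 46, 9, 8, 1, 5] cursor@9
After 6 (prev): list=[28, 46, 9, 8, 1, 5] cursor@46
After 7 (delete_current): list=[28, 9, 8, 1, 5] cursor@9

Answer: 28 9 8 1 5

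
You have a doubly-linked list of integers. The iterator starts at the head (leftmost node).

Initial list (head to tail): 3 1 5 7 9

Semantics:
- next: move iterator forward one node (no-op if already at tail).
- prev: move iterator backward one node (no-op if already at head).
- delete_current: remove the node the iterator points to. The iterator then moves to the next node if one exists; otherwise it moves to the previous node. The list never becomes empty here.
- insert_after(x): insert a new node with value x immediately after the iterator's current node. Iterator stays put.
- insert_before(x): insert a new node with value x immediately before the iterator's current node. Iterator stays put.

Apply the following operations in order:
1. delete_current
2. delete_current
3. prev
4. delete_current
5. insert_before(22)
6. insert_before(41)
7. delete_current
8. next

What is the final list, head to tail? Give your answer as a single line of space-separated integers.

After 1 (delete_current): list=[1, 5, 7, 9] cursor@1
After 2 (delete_current): list=[5, 7, 9] cursor@5
After 3 (prev): list=[5, 7, 9] cursor@5
After 4 (delete_current): list=[7, 9] cursor@7
After 5 (insert_before(22)): list=[22, 7, 9] cursor@7
After 6 (insert_before(41)): list=[22, 41, 7, 9] cursor@7
After 7 (delete_current): list=[22, 41, 9] cursor@9
After 8 (next): list=[22, 41, 9] cursor@9

Answer: 22 41 9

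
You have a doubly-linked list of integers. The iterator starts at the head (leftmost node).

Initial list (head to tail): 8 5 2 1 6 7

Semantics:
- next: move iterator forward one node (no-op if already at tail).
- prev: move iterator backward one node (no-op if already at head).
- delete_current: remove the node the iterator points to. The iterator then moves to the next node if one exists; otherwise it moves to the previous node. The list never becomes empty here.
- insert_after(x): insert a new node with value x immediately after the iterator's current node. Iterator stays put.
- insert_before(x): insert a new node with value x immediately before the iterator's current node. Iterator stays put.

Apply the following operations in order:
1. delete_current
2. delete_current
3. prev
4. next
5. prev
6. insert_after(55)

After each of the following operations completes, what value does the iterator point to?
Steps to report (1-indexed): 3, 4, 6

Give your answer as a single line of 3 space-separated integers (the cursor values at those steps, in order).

Answer: 2 1 2

Derivation:
After 1 (delete_current): list=[5, 2, 1, 6, 7] cursor@5
After 2 (delete_current): list=[2, 1, 6, 7] cursor@2
After 3 (prev): list=[2, 1, 6, 7] cursor@2
After 4 (next): list=[2, 1, 6, 7] cursor@1
After 5 (prev): list=[2, 1, 6, 7] cursor@2
After 6 (insert_after(55)): list=[2, 55, 1, 6, 7] cursor@2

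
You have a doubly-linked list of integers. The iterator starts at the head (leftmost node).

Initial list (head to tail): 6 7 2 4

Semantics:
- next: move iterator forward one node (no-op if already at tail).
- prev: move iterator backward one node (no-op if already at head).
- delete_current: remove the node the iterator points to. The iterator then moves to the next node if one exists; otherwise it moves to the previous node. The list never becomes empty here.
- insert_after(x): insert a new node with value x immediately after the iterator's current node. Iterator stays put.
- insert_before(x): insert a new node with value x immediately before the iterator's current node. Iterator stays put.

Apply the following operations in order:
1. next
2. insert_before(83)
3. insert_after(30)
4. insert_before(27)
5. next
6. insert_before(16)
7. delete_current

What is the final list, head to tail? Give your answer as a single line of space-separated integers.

After 1 (next): list=[6, 7, 2, 4] cursor@7
After 2 (insert_before(83)): list=[6, 83, 7, 2, 4] cursor@7
After 3 (insert_after(30)): list=[6, 83, 7, 30, 2, 4] cursor@7
After 4 (insert_before(27)): list=[6, 83, 27, 7, 30, 2, 4] cursor@7
After 5 (next): list=[6, 83, 27, 7, 30, 2, 4] cursor@30
After 6 (insert_before(16)): list=[6, 83, 27, 7, 16, 30, 2, 4] cursor@30
After 7 (delete_current): list=[6, 83, 27, 7, 16, 2, 4] cursor@2

Answer: 6 83 27 7 16 2 4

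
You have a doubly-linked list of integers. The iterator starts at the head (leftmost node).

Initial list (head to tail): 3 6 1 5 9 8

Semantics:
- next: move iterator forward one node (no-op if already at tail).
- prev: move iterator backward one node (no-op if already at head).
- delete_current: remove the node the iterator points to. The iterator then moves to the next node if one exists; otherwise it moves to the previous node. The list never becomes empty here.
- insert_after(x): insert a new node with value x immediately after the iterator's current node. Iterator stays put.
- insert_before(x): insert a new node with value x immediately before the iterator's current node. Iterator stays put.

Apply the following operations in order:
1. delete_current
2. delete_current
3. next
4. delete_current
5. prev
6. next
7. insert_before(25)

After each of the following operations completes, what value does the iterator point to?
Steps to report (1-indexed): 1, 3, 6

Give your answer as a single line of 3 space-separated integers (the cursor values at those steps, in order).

Answer: 6 5 9

Derivation:
After 1 (delete_current): list=[6, 1, 5, 9, 8] cursor@6
After 2 (delete_current): list=[1, 5, 9, 8] cursor@1
After 3 (next): list=[1, 5, 9, 8] cursor@5
After 4 (delete_current): list=[1, 9, 8] cursor@9
After 5 (prev): list=[1, 9, 8] cursor@1
After 6 (next): list=[1, 9, 8] cursor@9
After 7 (insert_before(25)): list=[1, 25, 9, 8] cursor@9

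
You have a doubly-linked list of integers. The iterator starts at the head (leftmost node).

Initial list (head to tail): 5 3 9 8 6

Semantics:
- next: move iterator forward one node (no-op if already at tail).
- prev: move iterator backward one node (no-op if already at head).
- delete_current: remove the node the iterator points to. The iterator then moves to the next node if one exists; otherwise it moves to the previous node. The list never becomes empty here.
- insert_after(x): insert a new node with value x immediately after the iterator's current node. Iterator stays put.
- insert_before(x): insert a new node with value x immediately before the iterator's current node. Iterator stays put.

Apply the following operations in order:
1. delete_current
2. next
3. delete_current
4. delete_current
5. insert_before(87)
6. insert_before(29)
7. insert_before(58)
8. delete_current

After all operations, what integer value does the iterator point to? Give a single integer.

After 1 (delete_current): list=[3, 9, 8, 6] cursor@3
After 2 (next): list=[3, 9, 8, 6] cursor@9
After 3 (delete_current): list=[3, 8, 6] cursor@8
After 4 (delete_current): list=[3, 6] cursor@6
After 5 (insert_before(87)): list=[3, 87, 6] cursor@6
After 6 (insert_before(29)): list=[3, 87, 29, 6] cursor@6
After 7 (insert_before(58)): list=[3, 87, 29, 58, 6] cursor@6
After 8 (delete_current): list=[3, 87, 29, 58] cursor@58

Answer: 58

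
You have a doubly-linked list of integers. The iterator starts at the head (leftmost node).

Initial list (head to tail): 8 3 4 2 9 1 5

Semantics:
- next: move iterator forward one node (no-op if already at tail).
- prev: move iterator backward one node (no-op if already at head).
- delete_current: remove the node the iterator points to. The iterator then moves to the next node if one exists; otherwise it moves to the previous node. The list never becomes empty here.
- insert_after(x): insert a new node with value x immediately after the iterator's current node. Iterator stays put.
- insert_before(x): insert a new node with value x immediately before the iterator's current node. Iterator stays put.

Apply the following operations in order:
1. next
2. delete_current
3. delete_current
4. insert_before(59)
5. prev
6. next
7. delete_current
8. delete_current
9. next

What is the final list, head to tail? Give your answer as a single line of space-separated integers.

After 1 (next): list=[8, 3, 4, 2, 9, 1, 5] cursor@3
After 2 (delete_current): list=[8, 4, 2, 9, 1, 5] cursor@4
After 3 (delete_current): list=[8, 2, 9, 1, 5] cursor@2
After 4 (insert_before(59)): list=[8, 59, 2, 9, 1, 5] cursor@2
After 5 (prev): list=[8, 59, 2, 9, 1, 5] cursor@59
After 6 (next): list=[8, 59, 2, 9, 1, 5] cursor@2
After 7 (delete_current): list=[8, 59, 9, 1, 5] cursor@9
After 8 (delete_current): list=[8, 59, 1, 5] cursor@1
After 9 (next): list=[8, 59, 1, 5] cursor@5

Answer: 8 59 1 5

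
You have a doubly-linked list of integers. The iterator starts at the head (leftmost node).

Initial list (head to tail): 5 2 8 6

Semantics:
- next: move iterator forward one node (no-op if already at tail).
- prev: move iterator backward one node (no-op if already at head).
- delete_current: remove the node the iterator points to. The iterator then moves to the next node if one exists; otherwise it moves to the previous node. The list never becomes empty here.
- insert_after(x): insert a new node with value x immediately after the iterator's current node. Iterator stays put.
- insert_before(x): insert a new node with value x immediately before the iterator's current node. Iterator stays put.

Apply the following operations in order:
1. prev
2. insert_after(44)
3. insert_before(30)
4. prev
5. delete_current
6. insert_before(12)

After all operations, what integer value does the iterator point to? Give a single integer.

After 1 (prev): list=[5, 2, 8, 6] cursor@5
After 2 (insert_after(44)): list=[5, 44, 2, 8, 6] cursor@5
After 3 (insert_before(30)): list=[30, 5, 44, 2, 8, 6] cursor@5
After 4 (prev): list=[30, 5, 44, 2, 8, 6] cursor@30
After 5 (delete_current): list=[5, 44, 2, 8, 6] cursor@5
After 6 (insert_before(12)): list=[12, 5, 44, 2, 8, 6] cursor@5

Answer: 5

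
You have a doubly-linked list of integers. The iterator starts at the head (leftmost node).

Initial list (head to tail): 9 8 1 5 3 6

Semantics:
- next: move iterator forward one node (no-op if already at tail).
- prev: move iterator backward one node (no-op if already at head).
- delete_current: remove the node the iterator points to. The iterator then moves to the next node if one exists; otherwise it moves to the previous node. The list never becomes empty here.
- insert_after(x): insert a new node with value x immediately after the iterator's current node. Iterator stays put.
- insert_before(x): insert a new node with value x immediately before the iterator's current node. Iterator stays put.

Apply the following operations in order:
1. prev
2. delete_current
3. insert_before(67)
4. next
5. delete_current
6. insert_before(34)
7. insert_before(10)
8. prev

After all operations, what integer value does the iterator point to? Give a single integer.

After 1 (prev): list=[9, 8, 1, 5, 3, 6] cursor@9
After 2 (delete_current): list=[8, 1, 5, 3, 6] cursor@8
After 3 (insert_before(67)): list=[67, 8, 1, 5, 3, 6] cursor@8
After 4 (next): list=[67, 8, 1, 5, 3, 6] cursor@1
After 5 (delete_current): list=[67, 8, 5, 3, 6] cursor@5
After 6 (insert_before(34)): list=[67, 8, 34, 5, 3, 6] cursor@5
After 7 (insert_before(10)): list=[67, 8, 34, 10, 5, 3, 6] cursor@5
After 8 (prev): list=[67, 8, 34, 10, 5, 3, 6] cursor@10

Answer: 10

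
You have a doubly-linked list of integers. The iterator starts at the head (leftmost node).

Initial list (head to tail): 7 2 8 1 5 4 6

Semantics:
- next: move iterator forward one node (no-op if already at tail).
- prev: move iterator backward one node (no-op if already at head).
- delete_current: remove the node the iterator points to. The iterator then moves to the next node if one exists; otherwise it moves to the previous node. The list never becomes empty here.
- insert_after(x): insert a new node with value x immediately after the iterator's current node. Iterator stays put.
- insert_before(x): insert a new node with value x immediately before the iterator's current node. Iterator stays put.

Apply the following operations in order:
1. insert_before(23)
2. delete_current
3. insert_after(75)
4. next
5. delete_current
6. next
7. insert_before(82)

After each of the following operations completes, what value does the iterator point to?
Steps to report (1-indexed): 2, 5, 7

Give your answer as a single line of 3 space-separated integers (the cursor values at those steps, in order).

After 1 (insert_before(23)): list=[23, 7, 2, 8, 1, 5, 4, 6] cursor@7
After 2 (delete_current): list=[23, 2, 8, 1, 5, 4, 6] cursor@2
After 3 (insert_after(75)): list=[23, 2, 75, 8, 1, 5, 4, 6] cursor@2
After 4 (next): list=[23, 2, 75, 8, 1, 5, 4, 6] cursor@75
After 5 (delete_current): list=[23, 2, 8, 1, 5, 4, 6] cursor@8
After 6 (next): list=[23, 2, 8, 1, 5, 4, 6] cursor@1
After 7 (insert_before(82)): list=[23, 2, 8, 82, 1, 5, 4, 6] cursor@1

Answer: 2 8 1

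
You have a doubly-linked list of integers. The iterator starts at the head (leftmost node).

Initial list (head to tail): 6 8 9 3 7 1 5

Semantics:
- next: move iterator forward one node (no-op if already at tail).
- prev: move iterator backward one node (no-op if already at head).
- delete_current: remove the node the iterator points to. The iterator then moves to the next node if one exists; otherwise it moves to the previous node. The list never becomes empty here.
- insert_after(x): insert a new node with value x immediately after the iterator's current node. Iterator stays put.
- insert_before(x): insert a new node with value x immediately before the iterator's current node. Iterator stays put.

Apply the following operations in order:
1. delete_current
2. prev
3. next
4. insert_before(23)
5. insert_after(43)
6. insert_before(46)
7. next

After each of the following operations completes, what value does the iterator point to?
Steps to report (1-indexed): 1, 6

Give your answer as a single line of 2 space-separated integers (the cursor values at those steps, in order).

After 1 (delete_current): list=[8, 9, 3, 7, 1, 5] cursor@8
After 2 (prev): list=[8, 9, 3, 7, 1, 5] cursor@8
After 3 (next): list=[8, 9, 3, 7, 1, 5] cursor@9
After 4 (insert_before(23)): list=[8, 23, 9, 3, 7, 1, 5] cursor@9
After 5 (insert_after(43)): list=[8, 23, 9, 43, 3, 7, 1, 5] cursor@9
After 6 (insert_before(46)): list=[8, 23, 46, 9, 43, 3, 7, 1, 5] cursor@9
After 7 (next): list=[8, 23, 46, 9, 43, 3, 7, 1, 5] cursor@43

Answer: 8 9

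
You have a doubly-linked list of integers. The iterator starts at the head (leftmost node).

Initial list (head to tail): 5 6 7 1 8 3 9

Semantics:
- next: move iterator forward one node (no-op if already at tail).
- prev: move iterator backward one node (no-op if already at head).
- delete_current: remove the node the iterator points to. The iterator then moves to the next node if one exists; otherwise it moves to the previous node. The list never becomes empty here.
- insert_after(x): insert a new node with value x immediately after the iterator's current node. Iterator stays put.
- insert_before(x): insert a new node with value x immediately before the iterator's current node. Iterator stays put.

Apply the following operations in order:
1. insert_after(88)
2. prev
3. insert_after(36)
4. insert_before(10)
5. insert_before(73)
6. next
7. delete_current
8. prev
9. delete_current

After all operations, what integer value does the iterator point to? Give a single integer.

Answer: 88

Derivation:
After 1 (insert_after(88)): list=[5, 88, 6, 7, 1, 8, 3, 9] cursor@5
After 2 (prev): list=[5, 88, 6, 7, 1, 8, 3, 9] cursor@5
After 3 (insert_after(36)): list=[5, 36, 88, 6, 7, 1, 8, 3, 9] cursor@5
After 4 (insert_before(10)): list=[10, 5, 36, 88, 6, 7, 1, 8, 3, 9] cursor@5
After 5 (insert_before(73)): list=[10, 73, 5, 36, 88, 6, 7, 1, 8, 3, 9] cursor@5
After 6 (next): list=[10, 73, 5, 36, 88, 6, 7, 1, 8, 3, 9] cursor@36
After 7 (delete_current): list=[10, 73, 5, 88, 6, 7, 1, 8, 3, 9] cursor@88
After 8 (prev): list=[10, 73, 5, 88, 6, 7, 1, 8, 3, 9] cursor@5
After 9 (delete_current): list=[10, 73, 88, 6, 7, 1, 8, 3, 9] cursor@88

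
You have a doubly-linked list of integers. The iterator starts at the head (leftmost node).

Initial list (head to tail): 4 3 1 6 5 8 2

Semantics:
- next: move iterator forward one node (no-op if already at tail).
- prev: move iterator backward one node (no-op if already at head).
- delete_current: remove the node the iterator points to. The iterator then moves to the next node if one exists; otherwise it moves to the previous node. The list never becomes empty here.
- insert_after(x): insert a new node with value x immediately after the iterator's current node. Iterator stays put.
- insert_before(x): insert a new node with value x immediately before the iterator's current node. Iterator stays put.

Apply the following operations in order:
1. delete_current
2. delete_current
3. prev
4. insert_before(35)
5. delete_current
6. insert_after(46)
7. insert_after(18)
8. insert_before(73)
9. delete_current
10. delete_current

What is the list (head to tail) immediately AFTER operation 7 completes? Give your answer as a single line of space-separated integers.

Answer: 35 6 18 46 5 8 2

Derivation:
After 1 (delete_current): list=[3, 1, 6, 5, 8, 2] cursor@3
After 2 (delete_current): list=[1, 6, 5, 8, 2] cursor@1
After 3 (prev): list=[1, 6, 5, 8, 2] cursor@1
After 4 (insert_before(35)): list=[35, 1, 6, 5, 8, 2] cursor@1
After 5 (delete_current): list=[35, 6, 5, 8, 2] cursor@6
After 6 (insert_after(46)): list=[35, 6, 46, 5, 8, 2] cursor@6
After 7 (insert_after(18)): list=[35, 6, 18, 46, 5, 8, 2] cursor@6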